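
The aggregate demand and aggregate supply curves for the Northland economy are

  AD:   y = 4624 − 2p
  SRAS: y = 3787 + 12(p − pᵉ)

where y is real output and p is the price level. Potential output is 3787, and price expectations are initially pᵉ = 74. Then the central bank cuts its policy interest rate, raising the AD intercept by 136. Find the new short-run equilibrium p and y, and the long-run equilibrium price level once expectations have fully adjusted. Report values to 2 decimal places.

Short run: p = 132.93, y = 4494.14. Long run: p = 486.50.

AD shifts right: new AD is y = 4760 − 2p. With pᵉ = 74, SRAS is y = 2899 + 12p.
Short run: 4760 − 2p = 2899 + 12p gives 1861 = 14p, so p = 132.93 and y = 4760 − 2p = 4494.14.
y = 4494.14 is above potential 3787; expectations adjust and SRAS shifts left until y = 3787.
Long run: on the new AD curve, 3787 = 4760 − 2p gives p = 486.50.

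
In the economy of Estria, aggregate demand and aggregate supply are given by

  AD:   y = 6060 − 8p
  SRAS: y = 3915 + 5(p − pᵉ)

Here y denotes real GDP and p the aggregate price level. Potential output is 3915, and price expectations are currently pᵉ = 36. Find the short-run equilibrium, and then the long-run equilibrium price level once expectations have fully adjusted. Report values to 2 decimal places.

Short run: with pᵉ = 36, SRAS is y = 3735 + 5p. Setting AD = SRAS gives 2325 = 13p, so p = 178.85 and y = 6060 − 8p = 4629.23.
Output 4629.23 is above potential 3915, so over time expected prices rise and SRAS shifts left until y returns to 3915.
Long run: y = 3915 on the AD curve gives 3915 = 6060 − 8p, so p = 268.13.

Short run: p = 178.85, y = 4629.23. Long run: p = 268.13.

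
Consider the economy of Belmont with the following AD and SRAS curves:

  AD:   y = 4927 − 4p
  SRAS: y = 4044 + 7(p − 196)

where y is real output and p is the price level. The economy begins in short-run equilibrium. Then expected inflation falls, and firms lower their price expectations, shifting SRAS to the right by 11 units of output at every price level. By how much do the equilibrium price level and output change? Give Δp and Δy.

This is a positive supply shock: SRAS shifts right.
New SRAS: y = 2683 + 7p.
Set AD = SRAS: 4927 − 4p = 2683 + 7p, so 2244 = 11p and p = 204.
y = 4927 − 4·204 = 4111.
Initially p = 205, y = 4107, so Δp = -1 and Δy = +4.

Δp = -1, Δy = +4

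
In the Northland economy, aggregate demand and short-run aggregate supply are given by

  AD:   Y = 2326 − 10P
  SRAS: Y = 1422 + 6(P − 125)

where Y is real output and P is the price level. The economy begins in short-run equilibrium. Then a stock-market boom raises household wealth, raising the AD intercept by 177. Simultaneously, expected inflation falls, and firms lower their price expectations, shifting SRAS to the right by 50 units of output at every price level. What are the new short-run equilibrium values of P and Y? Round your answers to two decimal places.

After both shocks: AD is Y = 2503 − 10P and SRAS is Y = 722 + 6P.
Setting them equal: 1781 = 16P, so P = 111.31.
Substituting into AD, Y = 1389.88.

P = 111.31, Y = 1389.88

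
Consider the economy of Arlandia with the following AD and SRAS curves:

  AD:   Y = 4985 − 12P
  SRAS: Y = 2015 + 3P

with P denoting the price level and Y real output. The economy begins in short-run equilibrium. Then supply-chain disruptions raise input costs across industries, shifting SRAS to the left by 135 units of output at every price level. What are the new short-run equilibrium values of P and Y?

This is a negative supply shock: SRAS shifts left.
New SRAS: Y = 1880 + 3P.
Set AD = SRAS: 4985 − 12P = 1880 + 3P, so 3105 = 15P and P = 207.
Y = 4985 − 12·207 = 2501.

P = 207, Y = 2501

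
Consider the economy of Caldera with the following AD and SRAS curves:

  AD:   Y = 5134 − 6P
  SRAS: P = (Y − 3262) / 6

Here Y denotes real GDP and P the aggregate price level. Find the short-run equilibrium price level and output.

Rearrange SRAS to Y = 3262 + 6P.
Set AD = SRAS: 5134 − 6P = 3262 + 6P, so 1872 = 12P and P = 156.
Then Y = 5134 − 6·156 = 4198.

P = 156, Y = 4198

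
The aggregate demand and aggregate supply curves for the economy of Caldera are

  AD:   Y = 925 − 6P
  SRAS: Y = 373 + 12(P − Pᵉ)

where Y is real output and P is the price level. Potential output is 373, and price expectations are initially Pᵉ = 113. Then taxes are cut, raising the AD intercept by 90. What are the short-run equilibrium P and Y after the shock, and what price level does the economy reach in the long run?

AD shifts right: new AD is Y = 1015 − 6P. With Pᵉ = 113, SRAS is Y = 12P − 983.
Short run: 1015 − 6P = 12P − 983 gives 1998 = 18P, so P = 111 and Y = 1015 − 6·111 = 349.
Y = 349 is below potential 373; expectations adjust and SRAS shifts right until Y = 373.
Long run: on the new AD curve, 373 = 1015 − 6P gives P = 107.

Short run: P = 111, Y = 349. Long run: P = 107.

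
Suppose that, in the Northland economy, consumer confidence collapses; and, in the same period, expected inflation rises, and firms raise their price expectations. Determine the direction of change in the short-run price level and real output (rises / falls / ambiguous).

The first event is a negative demand shock: AD shifts left, which by itself pushes P down and Y down.
The second is an adverse supply shock: SRAS shifts left, which by itself pushes P up and Y down.
The two shocks push P in opposite directions, so the effect on P is ambiguous. Both shocks push Y down, so Y falls.

Price level: ambiguous; output: falls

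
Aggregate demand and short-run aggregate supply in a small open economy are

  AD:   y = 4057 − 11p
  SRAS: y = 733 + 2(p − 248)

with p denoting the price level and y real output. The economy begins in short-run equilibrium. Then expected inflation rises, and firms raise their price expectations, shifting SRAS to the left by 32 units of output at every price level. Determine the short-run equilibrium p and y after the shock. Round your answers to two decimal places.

This is a negative supply shock: SRAS shifts left.
New SRAS: y = 205 + 2p.
Set AD = SRAS: 4057 − 11p = 205 + 2p, so 3852 = 13p and p = 296.31.
Substituting into AD, y = 797.62.

p = 296.31, y = 797.62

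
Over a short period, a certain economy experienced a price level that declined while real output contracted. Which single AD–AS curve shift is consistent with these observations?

AD shifted left

P fell and Y fell. An AD shift moves P and Y in the same direction; an SRAS shift moves them in opposite directions.
Here P and Y moved in the same direction, so the AD curve shifted.
Since Y fell, AD shifted left.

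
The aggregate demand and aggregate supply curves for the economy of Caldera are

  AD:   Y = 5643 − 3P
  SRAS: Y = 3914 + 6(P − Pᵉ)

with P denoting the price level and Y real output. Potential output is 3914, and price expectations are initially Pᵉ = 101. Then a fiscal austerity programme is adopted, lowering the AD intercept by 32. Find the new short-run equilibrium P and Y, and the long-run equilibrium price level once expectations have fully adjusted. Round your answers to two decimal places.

Short run: P = 255.89, Y = 4843.33. Long run: P = 565.67.

AD shifts left: new AD is Y = 5611 − 3P. With Pᵉ = 101, SRAS is Y = 3308 + 6P.
Short run: 5611 − 3P = 3308 + 6P gives 2303 = 9P, so P = 255.89 and Y = 5611 − 3P = 4843.33.
Y = 4843.33 is above potential 3914; expectations adjust and SRAS shifts left until Y = 3914.
Long run: on the new AD curve, 3914 = 5611 − 3P gives P = 565.67.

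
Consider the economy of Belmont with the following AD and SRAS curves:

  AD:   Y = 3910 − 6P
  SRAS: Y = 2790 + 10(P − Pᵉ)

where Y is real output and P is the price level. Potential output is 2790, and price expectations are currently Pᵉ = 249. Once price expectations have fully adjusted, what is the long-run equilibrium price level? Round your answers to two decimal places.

Short run: with Pᵉ = 249, SRAS is Y = 300 + 10P. Setting AD = SRAS gives 3610 = 16P, so P = 225.63 and Y = 3910 − 6P = 2556.25.
Output 2556.25 is below potential 2790, so over time expected prices fall and SRAS shifts right until Y returns to 2790.
Long run: Y = 2790 on the AD curve gives 2790 = 3910 − 6P, so P = 186.67.

Long-run P = 186.67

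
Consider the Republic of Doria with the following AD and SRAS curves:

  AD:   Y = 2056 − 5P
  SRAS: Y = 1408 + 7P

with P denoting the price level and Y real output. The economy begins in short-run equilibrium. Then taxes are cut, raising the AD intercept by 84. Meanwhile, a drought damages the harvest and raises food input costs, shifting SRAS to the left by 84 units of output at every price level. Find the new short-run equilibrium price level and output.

P = 68, Y = 1800

After both shocks: AD is Y = 2140 − 5P and SRAS is Y = 1324 + 7P.
Setting them equal: 816 = 12P, so P = 68.
Y = 2140 − 5·68 = 1800.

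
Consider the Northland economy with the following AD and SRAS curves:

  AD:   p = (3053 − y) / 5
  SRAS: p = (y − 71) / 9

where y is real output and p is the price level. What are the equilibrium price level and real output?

p = 213, y = 1988

Rearrange AD to y = 3053 − 5p.
Rearrange SRAS to y = 71 + 9p.
Set AD = SRAS: 3053 − 5p = 71 + 9p, so 2982 = 14p and p = 213.
Then y = 3053 − 5·213 = 1988.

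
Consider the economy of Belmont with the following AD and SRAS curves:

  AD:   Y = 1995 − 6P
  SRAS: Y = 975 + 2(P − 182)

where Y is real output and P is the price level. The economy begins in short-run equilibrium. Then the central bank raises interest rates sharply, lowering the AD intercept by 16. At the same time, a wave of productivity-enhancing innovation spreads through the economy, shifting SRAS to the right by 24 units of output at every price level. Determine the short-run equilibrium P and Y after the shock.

P = 168, Y = 971

After both shocks: AD is Y = 1979 − 6P and SRAS is Y = 635 + 2P.
Setting them equal: 1344 = 8P, so P = 168.
Y = 1979 − 6·168 = 971.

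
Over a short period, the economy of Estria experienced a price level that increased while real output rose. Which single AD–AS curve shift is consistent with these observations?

AD shifted right

P rose and Y rose. An AD shift moves P and Y in the same direction; an SRAS shift moves them in opposite directions.
Here P and Y moved in the same direction, so the AD curve shifted.
Since Y rose, AD shifted right.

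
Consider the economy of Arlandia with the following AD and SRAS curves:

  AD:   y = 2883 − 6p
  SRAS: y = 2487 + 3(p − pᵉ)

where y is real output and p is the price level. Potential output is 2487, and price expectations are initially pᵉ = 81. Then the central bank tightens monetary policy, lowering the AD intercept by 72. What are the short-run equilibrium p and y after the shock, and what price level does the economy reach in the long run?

AD shifts left: new AD is y = 2811 − 6p. With pᵉ = 81, SRAS is y = 2244 + 3p.
Short run: 2811 − 6p = 2244 + 3p gives 567 = 9p, so p = 63 and y = 2811 − 6·63 = 2433.
y = 2433 is below potential 2487; expectations adjust and SRAS shifts right until y = 2487.
Long run: on the new AD curve, 2487 = 2811 − 6p gives p = 54.

Short run: p = 63, y = 2433. Long run: p = 54.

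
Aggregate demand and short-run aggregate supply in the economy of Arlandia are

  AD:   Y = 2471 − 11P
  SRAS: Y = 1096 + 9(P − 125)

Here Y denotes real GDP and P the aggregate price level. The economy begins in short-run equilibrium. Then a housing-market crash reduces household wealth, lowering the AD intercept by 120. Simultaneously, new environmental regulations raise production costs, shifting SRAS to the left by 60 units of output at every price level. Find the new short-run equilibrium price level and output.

P = 122, Y = 1009

After both shocks: AD is Y = 2351 − 11P and SRAS is Y = 9P − 89.
Setting them equal: 2440 = 20P, so P = 122.
Y = 2351 − 11·122 = 1009.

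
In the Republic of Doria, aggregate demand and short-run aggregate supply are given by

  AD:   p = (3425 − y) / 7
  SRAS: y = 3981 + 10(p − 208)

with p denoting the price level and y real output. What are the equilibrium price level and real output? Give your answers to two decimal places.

p = 89.65, y = 2797.47

Write SRAS as y = 3981 + 10p − 2080 = 1901 + 10p.
Rearrange AD to y = 3425 − 7p.
Set AD = SRAS: 3425 − 7p = 1901 + 10p, so 1524 = 17p and p = 89.65.
Substituting into AD, y = 3425 − 7p = 2797.47.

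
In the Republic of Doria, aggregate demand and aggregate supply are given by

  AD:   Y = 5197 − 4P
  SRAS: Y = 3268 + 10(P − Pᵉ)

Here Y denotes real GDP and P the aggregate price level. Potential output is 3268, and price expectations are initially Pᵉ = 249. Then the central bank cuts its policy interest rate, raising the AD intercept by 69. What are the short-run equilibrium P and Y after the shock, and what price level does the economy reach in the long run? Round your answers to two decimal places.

Short run: P = 320.57, Y = 3983.71. Long run: P = 499.50.

AD shifts right: new AD is Y = 5266 − 4P. With Pᵉ = 249, SRAS is Y = 778 + 10P.
Short run: 5266 − 4P = 778 + 10P gives 4488 = 14P, so P = 320.57 and Y = 5266 − 4P = 3983.71.
Y = 3983.71 is above potential 3268; expectations adjust and SRAS shifts left until Y = 3268.
Long run: on the new AD curve, 3268 = 5266 − 4P gives P = 499.50.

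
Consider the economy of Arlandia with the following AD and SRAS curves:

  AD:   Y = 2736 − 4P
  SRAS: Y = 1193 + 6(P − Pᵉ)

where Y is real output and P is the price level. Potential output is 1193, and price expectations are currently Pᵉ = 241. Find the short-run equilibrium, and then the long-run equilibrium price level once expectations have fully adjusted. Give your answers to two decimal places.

Short run: P = 298.90, Y = 1540.40. Long run: P = 385.75.

Short run: with Pᵉ = 241, SRAS is Y = 6P − 253. Setting AD = SRAS gives 2989 = 10P, so P = 298.90 and Y = 2736 − 4P = 1540.40.
Output 1540.40 is above potential 1193, so over time expected prices rise and SRAS shifts left until Y returns to 1193.
Long run: Y = 1193 on the AD curve gives 1193 = 2736 − 4P, so P = 385.75.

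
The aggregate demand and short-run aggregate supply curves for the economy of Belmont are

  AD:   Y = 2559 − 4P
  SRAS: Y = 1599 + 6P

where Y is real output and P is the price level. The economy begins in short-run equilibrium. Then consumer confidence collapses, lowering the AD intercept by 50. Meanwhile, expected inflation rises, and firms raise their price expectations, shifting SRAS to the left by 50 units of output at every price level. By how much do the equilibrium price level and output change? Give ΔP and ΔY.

ΔP = +0, ΔY = -50

After both shocks: AD is Y = 2509 − 4P and SRAS is Y = 1549 + 6P.
Setting them equal: 960 = 10P, so P = 96.
Y = 2509 − 4·96 = 2125.
Initially P = 96, Y = 2175, so ΔP = +0 and ΔY = -50.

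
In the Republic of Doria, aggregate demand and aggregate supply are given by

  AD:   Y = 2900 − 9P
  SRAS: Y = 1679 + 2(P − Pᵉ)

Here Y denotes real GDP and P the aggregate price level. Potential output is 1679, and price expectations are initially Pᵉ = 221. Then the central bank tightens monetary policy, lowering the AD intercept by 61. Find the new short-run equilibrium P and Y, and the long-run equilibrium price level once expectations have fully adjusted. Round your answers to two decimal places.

AD shifts left: new AD is Y = 2839 − 9P. With Pᵉ = 221, SRAS is Y = 1237 + 2P.
Short run: 2839 − 9P = 1237 + 2P gives 1602 = 11P, so P = 145.64 and Y = 2839 − 9P = 1528.27.
Y = 1528.27 is below potential 1679; expectations adjust and SRAS shifts right until Y = 1679.
Long run: on the new AD curve, 1679 = 2839 − 9P gives P = 128.89.

Short run: P = 145.64, Y = 1528.27. Long run: P = 128.89.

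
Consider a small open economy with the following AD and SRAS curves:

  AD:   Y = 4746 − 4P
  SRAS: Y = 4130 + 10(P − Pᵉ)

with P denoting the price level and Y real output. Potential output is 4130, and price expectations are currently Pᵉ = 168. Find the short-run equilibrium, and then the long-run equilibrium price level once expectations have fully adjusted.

Short run: P = 164, Y = 4090. Long run: P = 154.

Short run: with Pᵉ = 168, SRAS is Y = 2450 + 10P. Setting AD = SRAS gives 2296 = 14P, so P = 164 and Y = 4746 − 4·164 = 4090.
Output 4090 is below potential 4130, so over time expected prices fall and SRAS shifts right until Y returns to 4130.
Long run: Y = 4130 on the AD curve gives 4130 = 4746 − 4P, so P = 154.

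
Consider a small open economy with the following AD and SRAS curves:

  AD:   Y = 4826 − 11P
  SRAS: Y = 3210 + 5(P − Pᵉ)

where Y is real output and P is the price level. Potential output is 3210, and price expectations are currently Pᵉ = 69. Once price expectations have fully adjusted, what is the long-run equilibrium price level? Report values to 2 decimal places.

Short run: with Pᵉ = 69, SRAS is Y = 2865 + 5P. Setting AD = SRAS gives 1961 = 16P, so P = 122.56 and Y = 4826 − 11P = 3477.81.
Output 3477.81 is above potential 3210, so over time expected prices rise and SRAS shifts left until Y returns to 3210.
Long run: Y = 3210 on the AD curve gives 3210 = 4826 − 11P, so P = 146.91.

Long-run P = 146.91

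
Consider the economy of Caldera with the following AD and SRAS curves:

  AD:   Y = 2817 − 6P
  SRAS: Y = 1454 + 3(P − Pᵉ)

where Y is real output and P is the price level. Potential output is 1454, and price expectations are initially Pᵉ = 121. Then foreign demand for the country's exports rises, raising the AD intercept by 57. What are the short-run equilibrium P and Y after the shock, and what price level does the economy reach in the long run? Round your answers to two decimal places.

AD shifts right: new AD is Y = 2874 − 6P. With Pᵉ = 121, SRAS is Y = 1091 + 3P.
Short run: 2874 − 6P = 1091 + 3P gives 1783 = 9P, so P = 198.11 and Y = 2874 − 6P = 1685.33.
Y = 1685.33 is above potential 1454; expectations adjust and SRAS shifts left until Y = 1454.
Long run: on the new AD curve, 1454 = 2874 − 6P gives P = 236.67.

Short run: P = 198.11, Y = 1685.33. Long run: P = 236.67.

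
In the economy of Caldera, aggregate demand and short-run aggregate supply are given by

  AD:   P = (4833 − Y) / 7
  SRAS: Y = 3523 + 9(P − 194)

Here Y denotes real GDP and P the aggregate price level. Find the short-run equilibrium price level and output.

P = 191, Y = 3496

Write SRAS as Y = 3523 + 9P − 1746 = 1777 + 9P.
Rearrange AD to Y = 4833 − 7P.
Set AD = SRAS: 4833 − 7P = 1777 + 9P, so 3056 = 16P and P = 191.
Then Y = 4833 − 7·191 = 3496.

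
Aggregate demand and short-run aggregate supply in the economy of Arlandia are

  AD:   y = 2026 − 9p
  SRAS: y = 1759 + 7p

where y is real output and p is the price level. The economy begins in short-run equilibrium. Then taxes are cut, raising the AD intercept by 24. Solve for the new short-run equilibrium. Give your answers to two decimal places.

This is a positive demand shock: AD shifts right.
New AD: y = 2050 − 9p.
Set AD = SRAS: 2050 − 9p = 1759 + 7p, so 291 = 16p and p = 18.19.
Substituting into AD, y = 1886.31.

p = 18.19, y = 1886.31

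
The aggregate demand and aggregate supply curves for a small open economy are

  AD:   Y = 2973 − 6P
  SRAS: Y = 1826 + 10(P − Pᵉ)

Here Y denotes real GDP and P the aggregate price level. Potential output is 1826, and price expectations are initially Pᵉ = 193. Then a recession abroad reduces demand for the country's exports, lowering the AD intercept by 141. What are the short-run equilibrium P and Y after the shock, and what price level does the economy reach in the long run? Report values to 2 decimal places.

AD shifts left: new AD is Y = 2832 − 6P. With Pᵉ = 193, SRAS is Y = 10P − 104.
Short run: 2832 − 6P = 10P − 104 gives 2936 = 16P, so P = 183.50 and Y = 2832 − 6P = 1731.00.
Y = 1731.00 is below potential 1826; expectations adjust and SRAS shifts right until Y = 1826.
Long run: on the new AD curve, 1826 = 2832 − 6P gives P = 167.67.

Short run: P = 183.50, Y = 1731.00. Long run: P = 167.67.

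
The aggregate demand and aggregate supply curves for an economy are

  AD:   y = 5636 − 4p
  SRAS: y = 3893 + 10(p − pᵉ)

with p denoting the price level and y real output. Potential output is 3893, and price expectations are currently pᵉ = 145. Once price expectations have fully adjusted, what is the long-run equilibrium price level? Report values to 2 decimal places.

Long-run p = 435.75

Short run: with pᵉ = 145, SRAS is y = 2443 + 10p. Setting AD = SRAS gives 3193 = 14p, so p = 228.07 and y = 5636 − 4p = 4723.71.
Output 4723.71 is above potential 3893, so over time expected prices rise and SRAS shifts left until y returns to 3893.
Long run: y = 3893 on the AD curve gives 3893 = 5636 − 4p, so p = 435.75.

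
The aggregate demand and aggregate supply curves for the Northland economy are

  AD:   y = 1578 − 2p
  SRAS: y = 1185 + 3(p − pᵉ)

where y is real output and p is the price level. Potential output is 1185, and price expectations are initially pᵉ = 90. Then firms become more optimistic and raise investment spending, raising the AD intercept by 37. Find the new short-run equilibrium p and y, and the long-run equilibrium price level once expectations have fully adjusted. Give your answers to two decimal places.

Short run: p = 140.00, y = 1335.00. Long run: p = 215.00.

AD shifts right: new AD is y = 1615 − 2p. With pᵉ = 90, SRAS is y = 915 + 3p.
Short run: 1615 − 2p = 915 + 3p gives 700 = 5p, so p = 140.00 and y = 1615 − 2p = 1335.00.
y = 1335.00 is above potential 1185; expectations adjust and SRAS shifts left until y = 1185.
Long run: on the new AD curve, 1185 = 1615 − 2p gives p = 215.00.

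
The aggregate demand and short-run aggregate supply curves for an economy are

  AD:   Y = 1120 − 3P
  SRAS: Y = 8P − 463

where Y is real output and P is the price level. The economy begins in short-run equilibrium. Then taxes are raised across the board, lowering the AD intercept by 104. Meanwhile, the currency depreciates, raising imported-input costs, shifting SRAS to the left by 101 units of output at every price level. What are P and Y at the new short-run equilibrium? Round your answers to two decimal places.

After both shocks: AD is Y = 1016 − 3P and SRAS is Y = 8P − 564.
Setting them equal: 1580 = 11P, so P = 143.64.
Substituting into AD, Y = 585.09.

P = 143.64, Y = 585.09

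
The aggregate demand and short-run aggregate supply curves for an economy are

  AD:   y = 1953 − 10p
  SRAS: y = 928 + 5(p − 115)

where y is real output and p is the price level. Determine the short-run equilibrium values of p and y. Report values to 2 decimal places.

Write SRAS as y = 928 + 5p − 575 = 353 + 5p.
Set AD = SRAS: 1953 − 10p = 353 + 5p, so 1600 = 15p and p = 106.67.
Substituting into AD, y = 1953 − 10p = 886.33.

p = 106.67, y = 886.33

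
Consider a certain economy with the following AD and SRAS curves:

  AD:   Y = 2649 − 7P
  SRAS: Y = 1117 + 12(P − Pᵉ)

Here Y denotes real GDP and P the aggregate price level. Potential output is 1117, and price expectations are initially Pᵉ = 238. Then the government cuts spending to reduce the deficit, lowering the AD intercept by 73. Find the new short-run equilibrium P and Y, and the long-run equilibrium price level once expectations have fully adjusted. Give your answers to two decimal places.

AD shifts left: new AD is Y = 2576 − 7P. With Pᵉ = 238, SRAS is Y = 12P − 1739.
Short run: 2576 − 7P = 12P − 1739 gives 4315 = 19P, so P = 227.11 and Y = 2576 − 7P = 986.26.
Y = 986.26 is below potential 1117; expectations adjust and SRAS shifts right until Y = 1117.
Long run: on the new AD curve, 1117 = 2576 − 7P gives P = 208.43.

Short run: P = 227.11, Y = 986.26. Long run: P = 208.43.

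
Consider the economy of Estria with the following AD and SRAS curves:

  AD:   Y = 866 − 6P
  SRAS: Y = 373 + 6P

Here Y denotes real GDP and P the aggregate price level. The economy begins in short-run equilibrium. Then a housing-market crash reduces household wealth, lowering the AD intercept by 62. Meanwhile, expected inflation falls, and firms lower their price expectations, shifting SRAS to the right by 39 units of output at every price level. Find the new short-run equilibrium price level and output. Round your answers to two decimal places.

After both shocks: AD is Y = 804 − 6P and SRAS is Y = 412 + 6P.
Setting them equal: 392 = 12P, so P = 32.67.
Substituting into AD, Y = 608.00.

P = 32.67, Y = 608.00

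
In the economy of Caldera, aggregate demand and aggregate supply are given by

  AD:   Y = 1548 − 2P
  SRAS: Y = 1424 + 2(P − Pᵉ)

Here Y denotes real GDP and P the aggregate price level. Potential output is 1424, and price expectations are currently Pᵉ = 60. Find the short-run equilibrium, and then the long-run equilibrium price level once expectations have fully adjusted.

Short run: P = 61, Y = 1426. Long run: P = 62.

Short run: with Pᵉ = 60, SRAS is Y = 1304 + 2P. Setting AD = SRAS gives 244 = 4P, so P = 61 and Y = 1548 − 2·61 = 1426.
Output 1426 is above potential 1424, so over time expected prices rise and SRAS shifts left until Y returns to 1424.
Long run: Y = 1424 on the AD curve gives 1424 = 1548 − 2P, so P = 62.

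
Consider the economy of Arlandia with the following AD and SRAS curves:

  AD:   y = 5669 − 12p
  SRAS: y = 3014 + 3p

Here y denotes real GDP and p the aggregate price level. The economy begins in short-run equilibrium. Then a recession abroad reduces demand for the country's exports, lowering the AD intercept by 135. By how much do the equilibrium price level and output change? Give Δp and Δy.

This is a negative demand shock: AD shifts left.
New AD: y = 5534 − 12p.
Set AD = SRAS: 5534 − 12p = 3014 + 3p, so 2520 = 15p and p = 168.
y = 5534 − 12·168 = 3518.
Initially p = 177, y = 3545, so Δp = -9 and Δy = -27.

Δp = -9, Δy = -27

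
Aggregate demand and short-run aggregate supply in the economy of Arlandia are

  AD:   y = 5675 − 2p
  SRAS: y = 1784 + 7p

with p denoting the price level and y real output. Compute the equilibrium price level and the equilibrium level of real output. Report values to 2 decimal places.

p = 432.33, y = 4810.33

Set AD = SRAS: 5675 − 2p = 1784 + 7p, so 3891 = 9p and p = 432.33.
Substituting into AD, y = 5675 − 2p = 4810.33.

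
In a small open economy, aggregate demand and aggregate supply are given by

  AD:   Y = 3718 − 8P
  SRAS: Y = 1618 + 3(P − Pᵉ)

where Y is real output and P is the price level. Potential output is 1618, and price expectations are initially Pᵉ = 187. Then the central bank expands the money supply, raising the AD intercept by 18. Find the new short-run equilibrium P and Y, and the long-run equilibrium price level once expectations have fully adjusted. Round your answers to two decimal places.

Short run: P = 243.55, Y = 1787.64. Long run: P = 264.75.

AD shifts right: new AD is Y = 3736 − 8P. With Pᵉ = 187, SRAS is Y = 1057 + 3P.
Short run: 3736 − 8P = 1057 + 3P gives 2679 = 11P, so P = 243.55 and Y = 3736 − 8P = 1787.64.
Y = 1787.64 is above potential 1618; expectations adjust and SRAS shifts left until Y = 1618.
Long run: on the new AD curve, 1618 = 3736 − 8P gives P = 264.75.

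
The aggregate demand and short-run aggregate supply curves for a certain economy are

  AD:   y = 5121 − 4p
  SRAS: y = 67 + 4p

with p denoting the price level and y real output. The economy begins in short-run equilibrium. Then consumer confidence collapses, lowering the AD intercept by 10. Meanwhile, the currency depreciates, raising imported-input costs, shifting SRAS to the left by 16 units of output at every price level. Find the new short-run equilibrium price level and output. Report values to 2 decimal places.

p = 632.50, y = 2581.00

After both shocks: AD is y = 5111 − 4p and SRAS is y = 51 + 4p.
Setting them equal: 5060 = 8p, so p = 632.50.
Substituting into AD, y = 2581.00.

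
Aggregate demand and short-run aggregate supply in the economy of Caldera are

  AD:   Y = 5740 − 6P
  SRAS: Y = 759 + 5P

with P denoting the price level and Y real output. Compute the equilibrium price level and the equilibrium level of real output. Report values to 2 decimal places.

Set AD = SRAS: 5740 − 6P = 759 + 5P, so 4981 = 11P and P = 452.82.
Substituting into AD, Y = 5740 − 6P = 3023.09.

P = 452.82, Y = 3023.09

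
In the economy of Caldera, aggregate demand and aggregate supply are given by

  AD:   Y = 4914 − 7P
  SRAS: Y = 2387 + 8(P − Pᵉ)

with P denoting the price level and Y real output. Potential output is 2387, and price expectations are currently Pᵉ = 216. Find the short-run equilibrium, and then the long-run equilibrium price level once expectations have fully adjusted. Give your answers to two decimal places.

Short run: P = 283.67, Y = 2928.33. Long run: P = 361.00.

Short run: with Pᵉ = 216, SRAS is Y = 659 + 8P. Setting AD = SRAS gives 4255 = 15P, so P = 283.67 and Y = 4914 − 7P = 2928.33.
Output 2928.33 is above potential 2387, so over time expected prices rise and SRAS shifts left until Y returns to 2387.
Long run: Y = 2387 on the AD curve gives 2387 = 4914 − 7P, so P = 361.00.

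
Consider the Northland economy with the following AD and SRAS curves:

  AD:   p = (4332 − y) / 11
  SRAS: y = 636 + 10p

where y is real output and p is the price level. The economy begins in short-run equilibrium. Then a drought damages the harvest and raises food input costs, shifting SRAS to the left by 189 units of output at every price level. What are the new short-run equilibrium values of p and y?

p = 185, y = 2297

This is a negative supply shock: SRAS shifts left.
New SRAS: y = 447 + 10p.
Set AD = SRAS: 4332 − 11p = 447 + 10p, so 3885 = 21p and p = 185.
y = 4332 − 11·185 = 2297.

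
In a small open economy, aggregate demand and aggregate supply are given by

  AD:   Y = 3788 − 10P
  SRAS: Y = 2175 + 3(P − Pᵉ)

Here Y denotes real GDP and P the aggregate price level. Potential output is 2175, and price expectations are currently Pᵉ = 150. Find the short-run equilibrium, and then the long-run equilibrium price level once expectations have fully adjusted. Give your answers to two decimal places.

Short run: P = 158.69, Y = 2201.08. Long run: P = 161.30.

Short run: with Pᵉ = 150, SRAS is Y = 1725 + 3P. Setting AD = SRAS gives 2063 = 13P, so P = 158.69 and Y = 3788 − 10P = 2201.08.
Output 2201.08 is above potential 2175, so over time expected prices rise and SRAS shifts left until Y returns to 2175.
Long run: Y = 2175 on the AD curve gives 2175 = 3788 − 10P, so P = 161.30.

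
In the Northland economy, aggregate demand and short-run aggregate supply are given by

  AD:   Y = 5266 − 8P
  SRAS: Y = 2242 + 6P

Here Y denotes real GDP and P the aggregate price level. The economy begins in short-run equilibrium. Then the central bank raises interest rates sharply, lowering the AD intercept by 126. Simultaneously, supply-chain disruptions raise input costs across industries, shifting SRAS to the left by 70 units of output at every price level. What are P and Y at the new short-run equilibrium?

After both shocks: AD is Y = 5140 − 8P and SRAS is Y = 2172 + 6P.
Setting them equal: 2968 = 14P, so P = 212.
Y = 5140 − 8·212 = 3444.

P = 212, Y = 3444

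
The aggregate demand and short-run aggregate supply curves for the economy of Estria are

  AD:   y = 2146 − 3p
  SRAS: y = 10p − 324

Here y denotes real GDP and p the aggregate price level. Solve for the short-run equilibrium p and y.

Set AD = SRAS: 2146 − 3p = 10p − 324, so 2470 = 13p and p = 190.
Then y = 2146 − 3·190 = 1576.

p = 190, y = 1576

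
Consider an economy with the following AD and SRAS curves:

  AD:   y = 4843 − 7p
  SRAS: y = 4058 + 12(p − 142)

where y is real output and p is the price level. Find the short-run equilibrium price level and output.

p = 131, y = 3926

Write SRAS as y = 4058 + 12p − 1704 = 2354 + 12p.
Set AD = SRAS: 4843 − 7p = 2354 + 12p, so 2489 = 19p and p = 131.
Then y = 4843 − 7·131 = 3926.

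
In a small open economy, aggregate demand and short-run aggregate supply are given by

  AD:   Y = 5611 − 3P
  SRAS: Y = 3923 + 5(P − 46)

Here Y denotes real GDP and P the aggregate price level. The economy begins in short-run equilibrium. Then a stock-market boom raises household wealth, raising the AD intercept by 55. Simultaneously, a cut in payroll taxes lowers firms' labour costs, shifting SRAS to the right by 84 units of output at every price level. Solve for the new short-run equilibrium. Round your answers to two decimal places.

After both shocks: AD is Y = 5666 − 3P and SRAS is Y = 3777 + 5P.
Setting them equal: 1889 = 8P, so P = 236.13.
Substituting into AD, Y = 4957.63.

P = 236.13, Y = 4957.63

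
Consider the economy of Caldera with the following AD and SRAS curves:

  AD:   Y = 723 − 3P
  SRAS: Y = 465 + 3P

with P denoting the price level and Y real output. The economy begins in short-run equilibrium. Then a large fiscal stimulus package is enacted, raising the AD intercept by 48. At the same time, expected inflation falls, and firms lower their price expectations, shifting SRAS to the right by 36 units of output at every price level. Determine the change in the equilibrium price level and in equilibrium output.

ΔP = +2, ΔY = +42

After both shocks: AD is Y = 771 − 3P and SRAS is Y = 501 + 3P.
Setting them equal: 270 = 6P, so P = 45.
Y = 771 − 3·45 = 636.
Initially P = 43, Y = 594, so ΔP = +2 and ΔY = +42.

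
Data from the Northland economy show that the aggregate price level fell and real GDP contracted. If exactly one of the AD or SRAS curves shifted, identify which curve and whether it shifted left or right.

P fell and Y fell. An AD shift moves P and Y in the same direction; an SRAS shift moves them in opposite directions.
Here P and Y moved in the same direction, so the AD curve shifted.
Since Y fell, AD shifted left.

AD shifted left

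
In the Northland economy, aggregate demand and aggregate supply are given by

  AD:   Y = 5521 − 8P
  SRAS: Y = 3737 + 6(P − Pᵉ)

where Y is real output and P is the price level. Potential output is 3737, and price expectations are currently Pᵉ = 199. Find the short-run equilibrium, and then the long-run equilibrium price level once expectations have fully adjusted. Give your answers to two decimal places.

Short run: P = 212.71, Y = 3819.29. Long run: P = 223.00.

Short run: with Pᵉ = 199, SRAS is Y = 2543 + 6P. Setting AD = SRAS gives 2978 = 14P, so P = 212.71 and Y = 5521 − 8P = 3819.29.
Output 3819.29 is above potential 3737, so over time expected prices rise and SRAS shifts left until Y returns to 3737.
Long run: Y = 3737 on the AD curve gives 3737 = 5521 − 8P, so P = 223.00.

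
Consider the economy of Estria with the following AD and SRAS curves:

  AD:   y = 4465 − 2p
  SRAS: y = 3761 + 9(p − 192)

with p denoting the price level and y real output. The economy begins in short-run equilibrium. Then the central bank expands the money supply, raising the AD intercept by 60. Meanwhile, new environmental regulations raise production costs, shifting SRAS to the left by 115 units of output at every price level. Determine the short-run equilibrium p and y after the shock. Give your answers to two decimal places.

After both shocks: AD is y = 4525 − 2p and SRAS is y = 1918 + 9p.
Setting them equal: 2607 = 11p, so p = 237.00.
Substituting into AD, y = 4051.00.

p = 237.00, y = 4051.00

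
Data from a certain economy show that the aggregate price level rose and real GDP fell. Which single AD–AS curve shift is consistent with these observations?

SRAS shifted left

P rose and Y fell. An AD shift moves P and Y in the same direction; an SRAS shift moves them in opposite directions.
Here P and Y moved in opposite directions, so the SRAS curve shifted.
Since Y fell, SRAS shifted left.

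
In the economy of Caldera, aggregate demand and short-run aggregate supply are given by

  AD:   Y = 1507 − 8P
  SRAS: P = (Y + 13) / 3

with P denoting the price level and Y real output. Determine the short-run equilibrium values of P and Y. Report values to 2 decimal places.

Rearrange SRAS to Y = 3P − 13.
Set AD = SRAS: 1507 − 8P = 3P − 13, so 1520 = 11P and P = 138.18.
Substituting into AD, Y = 1507 − 8P = 401.55.

P = 138.18, Y = 401.55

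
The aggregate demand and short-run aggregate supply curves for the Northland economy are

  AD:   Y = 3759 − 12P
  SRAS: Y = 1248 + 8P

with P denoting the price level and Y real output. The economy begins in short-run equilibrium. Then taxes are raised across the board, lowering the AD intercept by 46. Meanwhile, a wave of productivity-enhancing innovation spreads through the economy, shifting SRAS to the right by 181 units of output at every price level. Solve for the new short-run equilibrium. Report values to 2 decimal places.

After both shocks: AD is Y = 3713 − 12P and SRAS is Y = 1429 + 8P.
Setting them equal: 2284 = 20P, so P = 114.20.
Substituting into AD, Y = 2342.60.

P = 114.20, Y = 2342.60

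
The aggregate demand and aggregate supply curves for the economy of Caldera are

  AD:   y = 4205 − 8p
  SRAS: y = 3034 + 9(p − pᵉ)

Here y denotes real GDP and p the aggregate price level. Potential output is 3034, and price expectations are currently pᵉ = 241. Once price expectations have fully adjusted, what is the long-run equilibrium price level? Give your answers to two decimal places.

Long-run p = 146.38

Short run: with pᵉ = 241, SRAS is y = 865 + 9p. Setting AD = SRAS gives 3340 = 17p, so p = 196.47 and y = 4205 − 8p = 2633.24.
Output 2633.24 is below potential 3034, so over time expected prices fall and SRAS shifts right until y returns to 3034.
Long run: y = 3034 on the AD curve gives 3034 = 4205 − 8p, so p = 146.38.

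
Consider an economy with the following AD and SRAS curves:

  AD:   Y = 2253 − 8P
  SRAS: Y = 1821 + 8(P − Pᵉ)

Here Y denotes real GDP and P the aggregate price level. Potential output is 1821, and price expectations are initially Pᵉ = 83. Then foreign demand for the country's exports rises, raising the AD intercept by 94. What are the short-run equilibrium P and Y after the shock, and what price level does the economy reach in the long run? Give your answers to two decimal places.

AD shifts right: new AD is Y = 2347 − 8P. With Pᵉ = 83, SRAS is Y = 1157 + 8P.
Short run: 2347 − 8P = 1157 + 8P gives 1190 = 16P, so P = 74.38 and Y = 2347 − 8P = 1752.00.
Y = 1752.00 is below potential 1821; expectations adjust and SRAS shifts right until Y = 1821.
Long run: on the new AD curve, 1821 = 2347 − 8P gives P = 65.75.

Short run: P = 74.38, Y = 1752.00. Long run: P = 65.75.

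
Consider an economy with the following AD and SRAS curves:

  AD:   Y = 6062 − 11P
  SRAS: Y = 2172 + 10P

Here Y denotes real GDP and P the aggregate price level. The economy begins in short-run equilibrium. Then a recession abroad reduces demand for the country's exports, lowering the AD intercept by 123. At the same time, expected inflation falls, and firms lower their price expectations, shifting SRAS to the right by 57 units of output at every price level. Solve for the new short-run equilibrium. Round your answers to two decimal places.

P = 176.67, Y = 3995.67

After both shocks: AD is Y = 5939 − 11P and SRAS is Y = 2229 + 10P.
Setting them equal: 3710 = 21P, so P = 176.67.
Substituting into AD, Y = 3995.67.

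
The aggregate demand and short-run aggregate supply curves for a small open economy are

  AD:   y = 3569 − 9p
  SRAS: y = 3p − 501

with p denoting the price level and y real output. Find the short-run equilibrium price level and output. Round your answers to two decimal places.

p = 339.17, y = 516.50

Set AD = SRAS: 3569 − 9p = 3p − 501, so 4070 = 12p and p = 339.17.
Substituting into AD, y = 3569 − 9p = 516.50.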